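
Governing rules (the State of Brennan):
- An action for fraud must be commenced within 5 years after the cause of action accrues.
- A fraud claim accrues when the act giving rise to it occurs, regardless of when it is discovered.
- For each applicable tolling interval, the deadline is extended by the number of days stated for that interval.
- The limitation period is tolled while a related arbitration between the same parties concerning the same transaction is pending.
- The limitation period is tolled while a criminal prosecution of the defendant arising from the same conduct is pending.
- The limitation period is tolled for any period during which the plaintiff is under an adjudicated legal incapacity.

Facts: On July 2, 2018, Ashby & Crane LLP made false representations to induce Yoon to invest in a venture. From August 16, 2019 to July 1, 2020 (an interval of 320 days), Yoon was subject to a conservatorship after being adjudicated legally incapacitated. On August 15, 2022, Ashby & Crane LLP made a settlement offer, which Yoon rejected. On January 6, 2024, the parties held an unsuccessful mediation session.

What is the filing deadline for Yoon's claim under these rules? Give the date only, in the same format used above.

May 17, 2024

The cause of action accrued on July 2, 2018, the date of the act.
5 years from July 2, 2018 is July 2, 2023.
The period was tolled for 320 days by the plaintiff's legal incapacity (August 16, 2019 to July 1, 2020), pushing the deadline to May 17, 2024.
None of the other events listed affects the running of the period under the stated rules.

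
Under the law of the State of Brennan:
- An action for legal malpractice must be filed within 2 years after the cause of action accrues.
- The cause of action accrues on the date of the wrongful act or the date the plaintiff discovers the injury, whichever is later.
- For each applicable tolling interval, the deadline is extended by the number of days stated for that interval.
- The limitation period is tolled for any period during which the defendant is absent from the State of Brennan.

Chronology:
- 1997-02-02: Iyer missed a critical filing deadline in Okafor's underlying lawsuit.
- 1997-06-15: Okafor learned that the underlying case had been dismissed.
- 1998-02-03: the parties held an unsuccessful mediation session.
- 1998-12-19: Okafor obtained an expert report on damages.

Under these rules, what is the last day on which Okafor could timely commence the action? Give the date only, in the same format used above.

The claim accrued on 1997-06-15 — the later of the 1997-02-02 act and the 1997-06-15 discovery.
2 years from 1997-06-15 is 1999-06-15.
None of the other events listed affects the running of the period under the stated rules.

1999-06-15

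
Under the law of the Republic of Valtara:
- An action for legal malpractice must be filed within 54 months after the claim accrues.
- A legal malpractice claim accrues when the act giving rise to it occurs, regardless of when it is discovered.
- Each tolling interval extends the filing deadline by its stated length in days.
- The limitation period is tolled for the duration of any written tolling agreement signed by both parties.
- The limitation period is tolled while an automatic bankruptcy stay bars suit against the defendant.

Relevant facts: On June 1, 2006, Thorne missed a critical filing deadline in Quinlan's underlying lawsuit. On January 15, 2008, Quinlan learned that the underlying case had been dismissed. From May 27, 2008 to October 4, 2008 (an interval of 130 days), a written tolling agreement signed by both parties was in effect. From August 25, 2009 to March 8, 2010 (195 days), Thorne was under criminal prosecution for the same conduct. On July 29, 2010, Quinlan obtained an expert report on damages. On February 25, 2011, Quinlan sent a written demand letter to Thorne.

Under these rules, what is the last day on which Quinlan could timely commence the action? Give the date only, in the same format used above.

April 10, 2011

The claim accrued on June 1, 2006, when the wrongful act occurred; under the stated occurrence rule the January 15, 2008 discovery does not delay accrual.
54 months from June 1, 2006 is December 1, 2010.
The period was tolled for 130 days by the written tolling agreement (May 27, 2008 to October 4, 2008), pushing the deadline to April 10, 2011.
No stated provision tolls the period for a criminal prosecution, so the interval from August 25, 2009 to March 8, 2010 has no effect on the deadline.
The other events in the timeline have no effect on the limitation period under the stated rules.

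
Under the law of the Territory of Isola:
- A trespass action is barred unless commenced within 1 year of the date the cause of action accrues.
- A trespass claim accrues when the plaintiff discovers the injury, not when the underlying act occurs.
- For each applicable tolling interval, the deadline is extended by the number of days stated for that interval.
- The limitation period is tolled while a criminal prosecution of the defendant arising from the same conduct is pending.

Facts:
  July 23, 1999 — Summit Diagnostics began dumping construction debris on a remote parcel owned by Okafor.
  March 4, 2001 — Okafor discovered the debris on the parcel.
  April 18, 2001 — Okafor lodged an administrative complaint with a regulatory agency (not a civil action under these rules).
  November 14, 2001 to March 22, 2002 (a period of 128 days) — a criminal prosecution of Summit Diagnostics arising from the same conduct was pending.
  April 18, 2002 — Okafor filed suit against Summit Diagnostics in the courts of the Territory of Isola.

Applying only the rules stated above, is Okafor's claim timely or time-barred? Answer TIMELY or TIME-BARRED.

TIMELY

Accrual is tied to discovery, so the period began on March 4, 2001 rather than on July 23, 1999 when the act occurred.
The untolled deadline — 1 year after March 4, 2001 — is March 4, 2002.
The period was tolled for 128 days by the pending criminal prosecution (November 14, 2001 to March 22, 2002), pushing the deadline to July 10, 2002.
None of the other events listed affects the running of the period under the stated rules.
Filing on April 18, 2002 beat the July 10, 2002 deadline — the action is timely.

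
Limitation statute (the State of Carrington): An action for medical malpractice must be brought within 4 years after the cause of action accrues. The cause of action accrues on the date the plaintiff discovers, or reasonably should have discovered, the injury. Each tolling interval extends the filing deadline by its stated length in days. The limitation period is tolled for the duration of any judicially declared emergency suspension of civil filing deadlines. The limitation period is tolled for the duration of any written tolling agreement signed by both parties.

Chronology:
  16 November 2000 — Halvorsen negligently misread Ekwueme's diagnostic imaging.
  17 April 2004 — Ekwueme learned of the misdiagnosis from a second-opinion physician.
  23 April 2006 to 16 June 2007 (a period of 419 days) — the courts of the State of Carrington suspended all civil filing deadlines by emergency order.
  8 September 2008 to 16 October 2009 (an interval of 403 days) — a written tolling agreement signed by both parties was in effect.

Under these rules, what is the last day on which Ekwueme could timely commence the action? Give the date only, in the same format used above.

18 July 2010

Under the discovery rule, the claim accrued on 17 April 2004, when Ekwueme discovered the injury — not on the 16 November 2000 date of the underlying act.
Adding the 4 years base period to 17 April 2004 gives a deadline of 17 April 2008, before any tolling.
The period was tolled for 419 days by the emergency suspension of filing deadlines (23 April 2006 to 16 June 2007), pushing the deadline to 10 June 2009.
Because the written tolling agreement ran from 8 September 2008 to 16 October 2009, the deadline is extended by 403 days to 18 July 2010.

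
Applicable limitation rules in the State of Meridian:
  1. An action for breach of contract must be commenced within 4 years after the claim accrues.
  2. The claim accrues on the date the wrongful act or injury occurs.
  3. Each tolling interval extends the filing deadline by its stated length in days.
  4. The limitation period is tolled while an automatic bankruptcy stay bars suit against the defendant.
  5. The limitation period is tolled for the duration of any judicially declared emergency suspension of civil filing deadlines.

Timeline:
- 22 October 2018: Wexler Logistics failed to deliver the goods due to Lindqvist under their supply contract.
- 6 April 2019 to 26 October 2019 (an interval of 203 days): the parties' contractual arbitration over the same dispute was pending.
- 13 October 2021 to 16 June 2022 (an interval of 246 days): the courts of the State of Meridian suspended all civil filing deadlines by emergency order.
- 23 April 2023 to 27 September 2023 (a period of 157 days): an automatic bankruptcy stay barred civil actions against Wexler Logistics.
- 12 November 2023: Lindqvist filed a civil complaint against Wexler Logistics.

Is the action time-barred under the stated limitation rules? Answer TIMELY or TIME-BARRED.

TIMELY

The claim accrued on 22 October 2018, the date of the act.
Adding the 4 years base period to 22 October 2018 gives a deadline of 22 October 2022, before any tolling.
Because the emergency suspension of filing deadlines ran from 13 October 2021 to 16 June 2022, the deadline is extended by 246 days to 25 June 2023.
The automatic bankruptcy stay from 23 April 2023 to 27 September 2023 tolled the period for 157 days, extending the deadline to 29 November 2023.
The pending related arbitration from 6 April 2019 to 26 October 2019 does not toll the period, because no stated rule makes a pending arbitration a tolling event.
Lindqvist filed on 12 November 2023, before the 29 November 2023 deadline, so the action is timely.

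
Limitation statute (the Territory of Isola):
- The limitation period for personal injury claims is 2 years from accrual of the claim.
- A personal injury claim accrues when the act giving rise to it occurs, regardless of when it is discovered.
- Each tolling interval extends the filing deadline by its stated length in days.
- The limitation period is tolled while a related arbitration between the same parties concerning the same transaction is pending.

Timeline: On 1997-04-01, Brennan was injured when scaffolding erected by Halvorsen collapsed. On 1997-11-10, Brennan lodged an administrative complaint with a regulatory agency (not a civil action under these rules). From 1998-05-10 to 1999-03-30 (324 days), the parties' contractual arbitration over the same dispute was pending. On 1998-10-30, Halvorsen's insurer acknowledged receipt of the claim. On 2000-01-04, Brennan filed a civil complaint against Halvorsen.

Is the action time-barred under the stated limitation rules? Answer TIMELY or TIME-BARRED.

TIMELY

The claim accrued on 1997-04-01, the date of the act.
Adding the 2 years base period to 1997-04-01 gives a deadline of 1999-04-01, before any tolling.
The period was tolled for 324 days by the pending related arbitration (1998-05-10 to 1999-03-30), pushing the deadline to 2000-02-19.
Nothing else in the chronology tolls or restarts the period.
Filing on 2000-01-04 beat the 2000-02-19 deadline — the action is timely.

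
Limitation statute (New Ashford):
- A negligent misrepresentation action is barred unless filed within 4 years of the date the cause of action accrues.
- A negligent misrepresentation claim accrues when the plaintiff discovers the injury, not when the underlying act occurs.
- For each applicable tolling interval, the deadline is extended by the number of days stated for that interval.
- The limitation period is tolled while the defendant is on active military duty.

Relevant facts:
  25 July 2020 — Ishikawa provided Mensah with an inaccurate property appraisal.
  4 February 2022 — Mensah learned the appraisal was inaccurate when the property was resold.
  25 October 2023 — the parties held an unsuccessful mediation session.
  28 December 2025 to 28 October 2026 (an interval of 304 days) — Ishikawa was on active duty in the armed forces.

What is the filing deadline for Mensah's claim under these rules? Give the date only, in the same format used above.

5 December 2026

Accrual is tied to discovery, so the period began on 4 February 2022 rather than on 25 July 2020 when the act occurred.
4 years from 4 February 2022 is 4 February 2026.
The defendant's active military service from 28 December 2025 to 28 October 2026 tolled the period for 304 days, extending the deadline to 5 December 2026.
The other events in the timeline have no effect on the limitation period under the stated rules.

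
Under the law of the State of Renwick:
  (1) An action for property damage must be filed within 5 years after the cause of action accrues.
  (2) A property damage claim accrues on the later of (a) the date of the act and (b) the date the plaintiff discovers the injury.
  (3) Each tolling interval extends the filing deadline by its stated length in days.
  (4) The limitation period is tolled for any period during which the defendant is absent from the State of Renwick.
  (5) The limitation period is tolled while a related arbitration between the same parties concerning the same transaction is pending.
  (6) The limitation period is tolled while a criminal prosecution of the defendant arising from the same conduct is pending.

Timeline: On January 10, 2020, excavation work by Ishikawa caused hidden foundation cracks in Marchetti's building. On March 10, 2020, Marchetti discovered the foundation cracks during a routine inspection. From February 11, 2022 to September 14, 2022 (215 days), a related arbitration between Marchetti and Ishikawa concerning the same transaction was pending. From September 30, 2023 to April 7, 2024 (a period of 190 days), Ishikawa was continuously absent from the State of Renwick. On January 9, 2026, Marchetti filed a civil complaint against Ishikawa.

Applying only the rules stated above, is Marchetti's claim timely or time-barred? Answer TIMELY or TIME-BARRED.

The claim accrued on March 10, 2020 — the later of the January 10, 2020 act and the March 10, 2020 discovery.
5 years from March 10, 2020 is March 10, 2025.
The period was tolled for 215 days by the pending related arbitration (February 11, 2022 to September 14, 2022), pushing the deadline to October 11, 2025.
Because the defendant's absence from the jurisdiction ran from September 30, 2023 to April 7, 2024, the deadline is extended by 190 days to April 19, 2026.
Marchetti filed on January 9, 2026, before the April 19, 2026 deadline, so the action is timely.

TIMELY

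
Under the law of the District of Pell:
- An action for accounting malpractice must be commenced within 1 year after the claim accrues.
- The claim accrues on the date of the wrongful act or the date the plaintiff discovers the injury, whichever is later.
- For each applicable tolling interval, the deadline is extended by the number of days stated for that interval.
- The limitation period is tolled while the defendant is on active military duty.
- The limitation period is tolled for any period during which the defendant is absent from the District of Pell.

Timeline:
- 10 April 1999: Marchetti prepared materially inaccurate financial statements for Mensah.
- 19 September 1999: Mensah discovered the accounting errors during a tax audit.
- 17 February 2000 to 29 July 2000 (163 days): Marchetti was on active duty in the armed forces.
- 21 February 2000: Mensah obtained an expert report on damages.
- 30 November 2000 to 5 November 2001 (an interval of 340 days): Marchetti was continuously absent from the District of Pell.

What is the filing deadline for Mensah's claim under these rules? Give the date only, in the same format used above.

4 February 2002

The claim accrued on 19 September 1999 — the later of the 10 April 1999 act and the 19 September 1999 discovery.
Adding the 1 year base period to 19 September 1999 gives a deadline of 19 September 2000, before any tolling.
The period was tolled for 163 days by the defendant's active military service (17 February 2000 to 29 July 2000), pushing the deadline to 1 March 2001.
Because the defendant's absence from the jurisdiction ran from 30 November 2000 to 5 November 2001, the deadline is extended by 340 days to 4 February 2002.
Nothing else in the chronology tolls or restarts the period.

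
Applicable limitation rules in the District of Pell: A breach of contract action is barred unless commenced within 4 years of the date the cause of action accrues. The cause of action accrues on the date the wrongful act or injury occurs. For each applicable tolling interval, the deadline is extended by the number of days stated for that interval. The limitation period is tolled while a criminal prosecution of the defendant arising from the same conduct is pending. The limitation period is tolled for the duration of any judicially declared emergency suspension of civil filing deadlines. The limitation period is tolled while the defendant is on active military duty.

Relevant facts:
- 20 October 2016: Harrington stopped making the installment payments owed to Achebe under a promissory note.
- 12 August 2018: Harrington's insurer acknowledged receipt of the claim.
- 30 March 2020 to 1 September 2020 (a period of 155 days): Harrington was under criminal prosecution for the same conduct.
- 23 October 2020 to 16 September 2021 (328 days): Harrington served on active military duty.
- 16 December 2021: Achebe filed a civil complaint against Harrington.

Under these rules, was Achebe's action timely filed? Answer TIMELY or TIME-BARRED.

TIMELY

The limitation period began to run on 20 October 2016.
4 years from 20 October 2016 is 20 October 2020.
Because the pending criminal prosecution ran from 30 March 2020 to 1 September 2020, the deadline is extended by 155 days to 24 March 2021.
The defendant's active military service from 23 October 2020 to 16 September 2021 tolled the period for 328 days, extending the deadline to 15 February 2022.
The other events in the timeline have no effect on the limitation period under the stated rules.
Achebe filed on 16 December 2021, before the 15 February 2022 deadline, so the action is timely.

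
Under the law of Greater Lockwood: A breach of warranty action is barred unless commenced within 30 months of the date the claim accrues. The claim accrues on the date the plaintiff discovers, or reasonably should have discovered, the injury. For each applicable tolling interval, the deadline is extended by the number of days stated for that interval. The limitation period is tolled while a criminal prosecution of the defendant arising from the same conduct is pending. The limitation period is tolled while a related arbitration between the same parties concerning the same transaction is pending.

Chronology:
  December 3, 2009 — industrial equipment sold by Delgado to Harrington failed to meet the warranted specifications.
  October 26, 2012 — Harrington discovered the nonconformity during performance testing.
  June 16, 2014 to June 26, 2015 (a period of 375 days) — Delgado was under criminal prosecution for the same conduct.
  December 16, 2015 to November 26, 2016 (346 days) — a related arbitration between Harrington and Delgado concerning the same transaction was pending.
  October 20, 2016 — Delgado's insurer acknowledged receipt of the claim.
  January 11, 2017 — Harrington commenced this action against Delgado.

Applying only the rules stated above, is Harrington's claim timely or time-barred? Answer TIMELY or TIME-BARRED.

TIMELY

The claim did not accrue until Harrington discovered the injury on October 26, 2012; the December 3, 2009 act date does not start the clock under the stated rule.
30 months from October 26, 2012 is April 26, 2015.
The period was tolled for 375 days by the pending criminal prosecution (June 16, 2014 to June 26, 2015), pushing the deadline to May 5, 2016.
The period was tolled for 346 days by the pending related arbitration (December 16, 2015 to November 26, 2016), pushing the deadline to April 16, 2017.
The other events in the timeline have no effect on the limitation period under the stated rules.
Harrington filed on January 11, 2017, before the April 16, 2017 deadline, so the action is timely.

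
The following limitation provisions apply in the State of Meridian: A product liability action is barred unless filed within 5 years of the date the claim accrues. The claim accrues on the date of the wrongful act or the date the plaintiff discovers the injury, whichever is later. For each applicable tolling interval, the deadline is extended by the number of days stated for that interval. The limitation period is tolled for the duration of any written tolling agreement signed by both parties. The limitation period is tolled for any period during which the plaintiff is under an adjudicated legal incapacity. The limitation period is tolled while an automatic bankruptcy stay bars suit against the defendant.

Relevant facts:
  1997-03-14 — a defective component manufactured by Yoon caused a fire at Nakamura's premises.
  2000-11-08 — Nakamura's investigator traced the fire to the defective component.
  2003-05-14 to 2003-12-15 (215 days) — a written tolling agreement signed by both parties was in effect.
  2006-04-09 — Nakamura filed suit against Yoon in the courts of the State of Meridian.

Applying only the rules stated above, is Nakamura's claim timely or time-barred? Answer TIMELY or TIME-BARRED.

The claim accrued on 2000-11-08 — the later of the 1997-03-14 act and the 2000-11-08 discovery.
The untolled deadline — 5 years after 2000-11-08 — is 2005-11-08.
Because the written tolling agreement ran from 2003-05-14 to 2003-12-15, the deadline is extended by 215 days to 2006-06-11.
The 2006-04-09 filing precedes the 2006-06-11 deadline; the claim is timely.

TIMELY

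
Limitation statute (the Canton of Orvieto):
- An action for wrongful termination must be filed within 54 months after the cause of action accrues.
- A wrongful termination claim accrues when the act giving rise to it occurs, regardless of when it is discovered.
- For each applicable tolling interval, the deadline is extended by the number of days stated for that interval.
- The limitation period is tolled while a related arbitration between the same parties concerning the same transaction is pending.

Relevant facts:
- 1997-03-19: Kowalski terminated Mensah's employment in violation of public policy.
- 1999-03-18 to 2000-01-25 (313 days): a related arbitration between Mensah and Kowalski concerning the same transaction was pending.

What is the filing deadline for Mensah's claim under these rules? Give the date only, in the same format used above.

The cause of action accrued on 1997-03-19, the date of the act.
Adding the 54 months base period to 1997-03-19 gives a deadline of 2001-09-19, before any tolling.
The period was tolled for 313 days by the pending related arbitration (1999-03-18 to 2000-01-25), pushing the deadline to 2002-07-29.

2002-07-29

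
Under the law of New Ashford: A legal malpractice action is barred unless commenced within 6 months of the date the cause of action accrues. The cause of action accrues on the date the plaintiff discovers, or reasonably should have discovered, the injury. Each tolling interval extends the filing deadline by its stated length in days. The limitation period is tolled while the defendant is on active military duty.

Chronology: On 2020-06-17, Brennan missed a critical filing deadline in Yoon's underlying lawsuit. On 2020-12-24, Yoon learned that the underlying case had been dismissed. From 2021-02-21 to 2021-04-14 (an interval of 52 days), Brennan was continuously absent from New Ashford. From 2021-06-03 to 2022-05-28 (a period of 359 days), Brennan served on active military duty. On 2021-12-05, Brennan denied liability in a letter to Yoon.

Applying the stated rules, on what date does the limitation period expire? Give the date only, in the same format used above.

2022-06-18

Accrual is tied to discovery, so the period began on 2020-12-24 rather than on 2020-06-17 when the act occurred.
The untolled deadline — 6 months after 2020-12-24 — is 2021-06-24.
Because the defendant's active military service ran from 2021-06-03 to 2022-05-28, the deadline is extended by 359 days to 2022-06-18.
The defendant's absence from the jurisdiction from 2021-02-21 to 2021-04-14 does not toll the period, because no stated rule makes the defendant's absence a tolling event.
None of the other events listed affects the running of the period under the stated rules.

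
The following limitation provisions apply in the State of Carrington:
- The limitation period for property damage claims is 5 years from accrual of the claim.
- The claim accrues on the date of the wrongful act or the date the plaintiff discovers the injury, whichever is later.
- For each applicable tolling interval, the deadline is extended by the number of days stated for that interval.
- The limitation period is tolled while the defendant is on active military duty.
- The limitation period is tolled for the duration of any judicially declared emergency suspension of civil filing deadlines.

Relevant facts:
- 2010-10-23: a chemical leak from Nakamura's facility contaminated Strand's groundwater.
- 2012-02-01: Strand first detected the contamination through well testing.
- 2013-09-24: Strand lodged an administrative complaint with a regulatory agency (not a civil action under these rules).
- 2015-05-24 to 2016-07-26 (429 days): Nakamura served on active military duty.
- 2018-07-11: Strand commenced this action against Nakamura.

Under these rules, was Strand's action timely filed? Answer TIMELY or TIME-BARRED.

The claim accrued on 2012-02-01 — the later of the 2010-10-23 act and the 2012-02-01 discovery.
Adding the 5 years base period to 2012-02-01 gives a deadline of 2017-02-01, before any tolling.
Because the defendant's active military service ran from 2015-05-24 to 2016-07-26, the deadline is extended by 429 days to 2018-04-06.
None of the other events listed affects the running of the period under the stated rules.
The 2018-07-11 filing falls after the 2018-04-06 deadline; the claim is time-barred.

TIME-BARRED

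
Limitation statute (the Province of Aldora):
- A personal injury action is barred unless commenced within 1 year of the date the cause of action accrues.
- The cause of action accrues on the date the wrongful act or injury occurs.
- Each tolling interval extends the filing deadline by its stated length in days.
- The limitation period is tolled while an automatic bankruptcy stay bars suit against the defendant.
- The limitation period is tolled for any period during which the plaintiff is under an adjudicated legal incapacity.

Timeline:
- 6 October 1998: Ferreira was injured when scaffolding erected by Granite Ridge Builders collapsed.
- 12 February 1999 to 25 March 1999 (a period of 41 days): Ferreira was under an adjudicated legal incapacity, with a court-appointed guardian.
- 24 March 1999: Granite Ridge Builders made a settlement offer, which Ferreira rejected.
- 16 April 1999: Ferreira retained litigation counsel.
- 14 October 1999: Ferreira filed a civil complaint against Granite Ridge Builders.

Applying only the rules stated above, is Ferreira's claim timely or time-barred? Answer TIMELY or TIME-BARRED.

TIMELY

The limitation period began to run on 6 October 1998.
The untolled deadline — 1 year after 6 October 1998 — is 6 October 1999.
Because the plaintiff's legal incapacity ran from 12 February 1999 to 25 March 1999, the deadline is extended by 41 days to 16 November 1999.
Nothing else in the chronology tolls or restarts the period.
Filing on 14 October 1999 beat the 16 November 1999 deadline — the action is timely.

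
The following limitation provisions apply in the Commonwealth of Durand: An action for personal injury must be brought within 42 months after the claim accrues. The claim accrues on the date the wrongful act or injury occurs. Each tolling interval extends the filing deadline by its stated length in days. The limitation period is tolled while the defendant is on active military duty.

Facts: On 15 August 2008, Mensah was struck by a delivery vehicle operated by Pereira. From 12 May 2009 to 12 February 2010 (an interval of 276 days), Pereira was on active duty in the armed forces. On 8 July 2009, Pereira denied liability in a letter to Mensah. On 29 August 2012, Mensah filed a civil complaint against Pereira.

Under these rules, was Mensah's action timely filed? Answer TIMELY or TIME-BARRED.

The claim accrued on 15 August 2008, when the wrongful act occurred.
The untolled deadline — 42 months after 15 August 2008 — is 15 February 2012.
Because the defendant's active military service ran from 12 May 2009 to 12 February 2010, the deadline is extended by 276 days to 17 November 2012.
Nothing else in the chronology tolls or restarts the period.
Filing on 29 August 2012 beat the 17 November 2012 deadline — the action is timely.

TIMELY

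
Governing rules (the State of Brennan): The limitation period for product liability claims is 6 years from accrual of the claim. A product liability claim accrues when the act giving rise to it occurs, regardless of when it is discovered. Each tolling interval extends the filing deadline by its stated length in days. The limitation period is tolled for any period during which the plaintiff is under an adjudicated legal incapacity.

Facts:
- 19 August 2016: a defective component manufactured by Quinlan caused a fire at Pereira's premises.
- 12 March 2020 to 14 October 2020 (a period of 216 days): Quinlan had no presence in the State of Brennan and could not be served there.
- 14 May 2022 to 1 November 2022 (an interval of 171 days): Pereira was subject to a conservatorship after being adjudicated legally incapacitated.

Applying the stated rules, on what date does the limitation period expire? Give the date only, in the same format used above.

The claim accrued on 19 August 2016, when the wrongful act occurred.
The untolled deadline — 6 years after 19 August 2016 — is 19 August 2022.
Because the plaintiff's legal incapacity ran from 14 May 2022 to 1 November 2022, the deadline is extended by 171 days to 6 February 2023.
No stated provision tolls the period for the defendant's absence, so the interval from 12 March 2020 to 14 October 2020 has no effect on the deadline.

6 February 2023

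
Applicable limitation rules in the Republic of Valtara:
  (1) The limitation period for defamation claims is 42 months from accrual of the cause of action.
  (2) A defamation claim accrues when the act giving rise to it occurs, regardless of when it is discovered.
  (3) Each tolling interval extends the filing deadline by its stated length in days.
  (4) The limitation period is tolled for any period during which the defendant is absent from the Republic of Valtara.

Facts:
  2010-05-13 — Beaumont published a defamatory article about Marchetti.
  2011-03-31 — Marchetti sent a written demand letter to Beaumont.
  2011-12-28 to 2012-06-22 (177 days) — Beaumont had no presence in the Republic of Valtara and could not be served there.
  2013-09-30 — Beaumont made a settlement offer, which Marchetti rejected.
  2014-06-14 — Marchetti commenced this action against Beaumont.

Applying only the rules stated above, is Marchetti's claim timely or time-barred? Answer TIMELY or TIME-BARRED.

TIME-BARRED

The limitation period began to run on 2010-05-13.
42 months from 2010-05-13 is 2013-11-13.
The defendant's absence from the jurisdiction from 2011-12-28 to 2012-06-22 tolled the period for 177 days, extending the deadline to 2014-05-09.
Nothing else in the chronology tolls or restarts the period.
Filing on 2014-06-14 missed the 2014-05-09 deadline — the action is time-barred.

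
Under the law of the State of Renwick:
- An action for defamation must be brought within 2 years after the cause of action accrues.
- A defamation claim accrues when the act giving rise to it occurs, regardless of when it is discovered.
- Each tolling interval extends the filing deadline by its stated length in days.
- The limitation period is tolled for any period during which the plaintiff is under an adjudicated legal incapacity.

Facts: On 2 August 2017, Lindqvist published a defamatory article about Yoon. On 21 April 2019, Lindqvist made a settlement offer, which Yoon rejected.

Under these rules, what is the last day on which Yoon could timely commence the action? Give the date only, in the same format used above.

The cause of action accrued on 2 August 2017, the date of the act.
2 years from 2 August 2017 is 2 August 2019.
None of the other events listed affects the running of the period under the stated rules.

2 August 2019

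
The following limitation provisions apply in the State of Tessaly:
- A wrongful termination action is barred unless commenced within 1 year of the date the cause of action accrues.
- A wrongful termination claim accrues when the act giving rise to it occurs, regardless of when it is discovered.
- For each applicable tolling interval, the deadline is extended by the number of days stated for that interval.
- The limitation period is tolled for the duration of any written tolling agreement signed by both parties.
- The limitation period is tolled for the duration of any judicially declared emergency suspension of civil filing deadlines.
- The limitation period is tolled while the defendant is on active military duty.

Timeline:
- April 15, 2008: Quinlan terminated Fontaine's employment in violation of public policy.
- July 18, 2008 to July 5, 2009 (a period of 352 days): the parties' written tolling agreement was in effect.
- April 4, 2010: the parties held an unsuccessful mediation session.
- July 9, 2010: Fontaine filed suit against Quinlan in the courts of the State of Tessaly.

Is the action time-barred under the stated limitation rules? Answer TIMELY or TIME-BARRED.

TIME-BARRED

The limitation period began to run on April 15, 2008.
Adding the 1 year base period to April 15, 2008 gives a deadline of April 15, 2009, before any tolling.
Because the written tolling agreement ran from July 18, 2008 to July 5, 2009, the deadline is extended by 352 days to April 2, 2010.
The other events in the timeline have no effect on the limitation period under the stated rules.
The July 9, 2010 filing falls after the April 2, 2010 deadline; the claim is time-barred.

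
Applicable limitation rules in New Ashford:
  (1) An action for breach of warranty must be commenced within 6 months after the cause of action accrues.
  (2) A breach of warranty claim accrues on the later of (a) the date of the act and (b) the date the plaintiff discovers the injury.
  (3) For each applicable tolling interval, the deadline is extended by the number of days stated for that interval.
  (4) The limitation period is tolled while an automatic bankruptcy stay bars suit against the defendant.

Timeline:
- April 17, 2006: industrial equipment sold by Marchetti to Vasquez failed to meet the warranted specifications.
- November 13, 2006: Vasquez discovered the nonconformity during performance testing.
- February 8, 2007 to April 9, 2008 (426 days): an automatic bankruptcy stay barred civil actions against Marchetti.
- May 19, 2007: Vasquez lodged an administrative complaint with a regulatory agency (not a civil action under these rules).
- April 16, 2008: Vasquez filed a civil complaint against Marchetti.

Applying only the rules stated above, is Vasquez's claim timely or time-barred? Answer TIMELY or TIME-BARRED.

TIMELY

Because discovery on November 13, 2006 post-dates the April 17, 2006 act, accrual under the later-of rule falls on November 13, 2006.
The untolled deadline — 6 months after November 13, 2006 — is May 13, 2007.
The period was tolled for 426 days by the automatic bankruptcy stay (February 8, 2007 to April 9, 2008), pushing the deadline to July 12, 2008.
None of the other events listed affects the running of the period under the stated rules.
The April 16, 2008 filing precedes the July 12, 2008 deadline; the claim is timely.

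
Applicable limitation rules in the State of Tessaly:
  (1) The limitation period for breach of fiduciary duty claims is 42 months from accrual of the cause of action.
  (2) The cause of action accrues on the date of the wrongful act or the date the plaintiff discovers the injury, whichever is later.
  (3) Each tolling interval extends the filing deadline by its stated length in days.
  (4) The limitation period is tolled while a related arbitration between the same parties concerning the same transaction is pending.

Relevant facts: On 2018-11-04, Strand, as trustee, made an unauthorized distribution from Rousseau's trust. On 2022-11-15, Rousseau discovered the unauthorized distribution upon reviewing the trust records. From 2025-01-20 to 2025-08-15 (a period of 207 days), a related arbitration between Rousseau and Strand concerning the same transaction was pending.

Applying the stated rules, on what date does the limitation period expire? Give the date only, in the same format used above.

2026-12-08

Because discovery on 2022-11-15 post-dates the 2018-11-04 act, accrual under the later-of rule falls on 2022-11-15.
The untolled deadline — 42 months after 2022-11-15 — is 2026-05-15.
Because the pending related arbitration ran from 2025-01-20 to 2025-08-15, the deadline is extended by 207 days to 2026-12-08.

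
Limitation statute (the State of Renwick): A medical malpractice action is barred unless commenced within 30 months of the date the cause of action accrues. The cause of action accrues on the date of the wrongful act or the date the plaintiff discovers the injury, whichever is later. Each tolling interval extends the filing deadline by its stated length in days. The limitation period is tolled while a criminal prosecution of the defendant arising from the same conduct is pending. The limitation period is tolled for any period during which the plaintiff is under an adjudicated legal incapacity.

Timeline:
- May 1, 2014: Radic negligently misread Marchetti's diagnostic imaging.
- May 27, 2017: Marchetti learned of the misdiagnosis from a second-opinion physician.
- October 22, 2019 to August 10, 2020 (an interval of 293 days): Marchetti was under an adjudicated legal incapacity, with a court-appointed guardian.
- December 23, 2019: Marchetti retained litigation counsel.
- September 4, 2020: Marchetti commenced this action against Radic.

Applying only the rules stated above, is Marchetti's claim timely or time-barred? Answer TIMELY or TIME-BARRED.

TIMELY

The claim accrued on May 27, 2017 — the later of the May 1, 2014 act and the May 27, 2017 discovery.
The untolled deadline — 30 months after May 27, 2017 — is November 27, 2019.
Because the plaintiff's legal incapacity ran from October 22, 2019 to August 10, 2020, the deadline is extended by 293 days to September 15, 2020.
The other events in the timeline have no effect on the limitation period under the stated rules.
The September 4, 2020 filing precedes the September 15, 2020 deadline; the claim is timely.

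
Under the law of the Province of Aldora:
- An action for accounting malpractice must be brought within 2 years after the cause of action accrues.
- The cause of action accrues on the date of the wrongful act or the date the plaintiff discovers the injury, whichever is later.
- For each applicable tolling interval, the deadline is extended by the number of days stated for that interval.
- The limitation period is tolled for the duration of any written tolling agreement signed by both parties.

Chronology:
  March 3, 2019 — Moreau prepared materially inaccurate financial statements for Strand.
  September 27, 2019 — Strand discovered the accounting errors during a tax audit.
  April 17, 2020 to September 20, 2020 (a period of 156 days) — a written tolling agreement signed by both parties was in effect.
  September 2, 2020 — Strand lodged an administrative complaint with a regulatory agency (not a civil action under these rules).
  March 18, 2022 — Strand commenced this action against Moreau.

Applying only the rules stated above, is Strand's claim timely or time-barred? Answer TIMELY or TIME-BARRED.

TIME-BARRED

Taking the later of the act (March 3, 2019) and discovery (September 27, 2019), the claim accrued on September 27, 2019.
The untolled deadline — 2 years after September 27, 2019 — is September 27, 2021.
The period was tolled for 156 days by the written tolling agreement (April 17, 2020 to September 20, 2020), pushing the deadline to March 2, 2022.
The other events in the timeline have no effect on the limitation period under the stated rules.
Strand filed on March 18, 2022, after the March 2, 2022 deadline, so the action is time-barred.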